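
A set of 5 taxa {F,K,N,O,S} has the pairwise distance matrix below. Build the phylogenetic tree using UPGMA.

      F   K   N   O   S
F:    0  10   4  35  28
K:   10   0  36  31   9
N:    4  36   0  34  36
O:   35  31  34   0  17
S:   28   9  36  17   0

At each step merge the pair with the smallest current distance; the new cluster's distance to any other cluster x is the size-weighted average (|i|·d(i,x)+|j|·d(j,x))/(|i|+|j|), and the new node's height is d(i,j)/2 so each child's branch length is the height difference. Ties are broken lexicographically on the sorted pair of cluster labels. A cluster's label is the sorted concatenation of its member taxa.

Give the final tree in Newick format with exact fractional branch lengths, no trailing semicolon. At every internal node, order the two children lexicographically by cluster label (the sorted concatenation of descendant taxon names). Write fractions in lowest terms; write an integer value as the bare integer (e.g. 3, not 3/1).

iteration 1: select F,N (d=4); attach at lengths (2, 2); label the merged cluster FN
  updated: d(FN,K)=23, d(FN,O)=69/2, d(FN,S)=32
iteration 2: select K,S (d=9); attach at lengths (9/2, 9/2); label the merged cluster KS
  updated: d(FN,KS)=55/2, d(KS,O)=24
iteration 3: select KS,O (d=24); attach at lengths (15/2, 12); label the merged cluster KOS
  updated: d(FN,KOS)=179/6
iteration 4: select FN,KOS (d=179/6); attach at lengths (155/12, 35/12); label the merged cluster FKNOS
final tree: ((F:2,N:2):155/12,((K:9/2,S:9/2):15/2,O:12):35/12)
total length: 145/3

((F:2,N:2):155/12,((K:9/2,S:9/2):15/2,O:12):35/12)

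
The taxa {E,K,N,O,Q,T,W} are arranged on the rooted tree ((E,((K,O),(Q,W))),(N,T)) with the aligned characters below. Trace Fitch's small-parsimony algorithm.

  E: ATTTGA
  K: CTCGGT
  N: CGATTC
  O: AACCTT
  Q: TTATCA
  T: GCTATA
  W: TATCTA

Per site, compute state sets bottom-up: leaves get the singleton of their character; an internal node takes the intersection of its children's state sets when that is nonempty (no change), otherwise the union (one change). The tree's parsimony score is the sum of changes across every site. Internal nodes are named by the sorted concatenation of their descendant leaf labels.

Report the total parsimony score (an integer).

20

site 0, node KO: K={C} ∪ O={A} → {A,C} (+1)
site 0, node QW: Q={T} ∩ W={T} → {T} (+0)
site 0, node KOQW: KO={A,C} ∪ QW={T} → {A,C,T} (+1)
site 0, node EKOQW: E={A} ∩ KOQW={A,C,T} → {A} (+0)
site 0, node NT: N={C} ∪ T={G} → {C,G} (+1)
site 0, node EKNOQTW: EKOQW={A} ∪ NT={C,G} → {A,C,G} (+1)
site 1, node KO: K={T} ∪ O={A} → {A,T} (+1)
site 1, node QW: Q={T} ∪ W={A} → {A,T} (+1)
site 1, node KOQW: KO={A,T} ∩ QW={A,T} → {A,T} (+0)
site 1, node EKOQW: E={T} ∩ KOQW={A,T} → {T} (+0)
site 1, node NT: N={G} ∪ T={C} → {C,G} (+1)
site 1, node EKNOQTW: EKOQW={T} ∪ NT={C,G} → {C,G,T} (+1)
site 2, node KO: K={C} ∩ O={C} → {C} (+0)
site 2, node QW: Q={A} ∪ W={T} → {A,T} (+1)
site 2, node KOQW: KO={C} ∪ QW={A,T} → {A,C,T} (+1)
site 2, node EKOQW: E={T} ∩ KOQW={A,C,T} → {T} (+0)
site 2, node NT: N={A} ∪ T={T} → {A,T} (+1)
site 2, node EKNOQTW: EKOQW={T} ∩ NT={A,T} → {T} (+0)
site 3, node KO: K={G} ∪ O={C} → {C,G} (+1)
site 3, node QW: Q={T} ∪ W={C} → {C,T} (+1)
site 3, node KOQW: KO={C,G} ∩ QW={C,T} → {C} (+0)
site 3, node EKOQW: E={T} ∪ KOQW={C} → {C,T} (+1)
site 3, node NT: N={T} ∪ T={A} → {A,T} (+1)
site 3, node EKNOQTW: EKOQW={C,T} ∩ NT={A,T} → {T} (+0)
site 4, node KO: K={G} ∪ O={T} → {G,T} (+1)
site 4, node QW: Q={C} ∪ W={T} → {C,T} (+1)
site 4, node KOQW: KO={G,T} ∩ QW={C,T} → {T} (+0)
site 4, node EKOQW: E={G} ∪ KOQW={T} → {G,T} (+1)
site 4, node NT: N={T} ∩ T={T} → {T} (+0)
site 4, node EKNOQTW: EKOQW={G,T} ∩ NT={T} → {T} (+0)
site 5, node KO: K={T} ∩ O={T} → {T} (+0)
site 5, node QW: Q={A} ∩ W={A} → {A} (+0)
site 5, node KOQW: KO={T} ∪ QW={A} → {A,T} (+1)
site 5, node EKOQW: E={A} ∩ KOQW={A,T} → {A} (+0)
site 5, node NT: N={C} ∪ T={A} → {A,C} (+1)
site 5, node EKNOQTW: EKOQW={A} ∩ NT={A,C} → {A} (+0)
per-site changes: [4, 4, 3, 4, 3, 2]; total = 20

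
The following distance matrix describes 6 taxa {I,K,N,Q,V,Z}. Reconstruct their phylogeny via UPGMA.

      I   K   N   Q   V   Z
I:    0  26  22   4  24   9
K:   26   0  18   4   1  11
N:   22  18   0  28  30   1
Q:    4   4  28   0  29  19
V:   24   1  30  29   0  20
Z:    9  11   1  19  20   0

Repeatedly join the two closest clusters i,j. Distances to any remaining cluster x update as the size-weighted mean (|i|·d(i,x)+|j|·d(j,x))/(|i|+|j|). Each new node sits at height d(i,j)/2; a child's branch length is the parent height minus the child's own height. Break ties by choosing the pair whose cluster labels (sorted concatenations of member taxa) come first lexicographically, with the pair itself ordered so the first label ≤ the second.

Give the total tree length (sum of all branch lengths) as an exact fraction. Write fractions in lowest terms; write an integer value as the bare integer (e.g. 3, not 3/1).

step 1: merge (K,V) at d=1; branch lengths K→1/2, V→1/2; new cluster KV
  updated: d(I,KV)=25, d(KV,N)=24, d(KV,Q)=33/2, d(KV,Z)=31/2
step 2: merge (N,Z) at d=1; branch lengths N→1/2, Z→1/2; new cluster NZ
  updated: d(I,NZ)=31/2, d(KV,NZ)=79/4, d(NZ,Q)=47/2
step 3: merge (I,Q) at d=4; branch lengths I→2, Q→2; new cluster IQ
  updated: d(IQ,KV)=83/4, d(IQ,NZ)=39/2
step 4: merge (IQ,NZ) at d=39/2; branch lengths IQ→31/4, NZ→37/4; new cluster INQZ
  updated: d(INQZ,KV)=81/4
step 5: merge (INQZ,KV) at d=81/4; branch lengths INQZ→3/8, KV→77/8; new cluster IKNQVZ
final tree: (((I:2,Q:2):31/4,(N:1/2,Z:1/2):37/4):3/8,(K:1/2,V:1/2):77/8)
total length: 33

33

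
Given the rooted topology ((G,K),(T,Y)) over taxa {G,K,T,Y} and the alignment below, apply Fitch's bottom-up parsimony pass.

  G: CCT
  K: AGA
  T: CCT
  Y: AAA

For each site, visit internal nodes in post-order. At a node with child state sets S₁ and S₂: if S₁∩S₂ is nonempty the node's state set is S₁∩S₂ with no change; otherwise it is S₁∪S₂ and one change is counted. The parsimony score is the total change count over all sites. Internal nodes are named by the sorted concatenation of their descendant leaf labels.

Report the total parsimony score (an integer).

6

[col 0] GK: children G:{C}, K:{A} ∪→ {A,C}; cost 1
[col 0] TY: children T:{C}, Y:{A} ∪→ {A,C}; cost 1
[col 0] GKTY: children GK:{A,C}, TY:{A,C} ∩→ {A,C}; cost 0
[col 1] GK: children G:{C}, K:{G} ∪→ {C,G}; cost 1
[col 1] TY: children T:{C}, Y:{A} ∪→ {A,C}; cost 1
[col 1] GKTY: children GK:{C,G}, TY:{A,C} ∩→ {C}; cost 0
[col 2] GK: children G:{T}, K:{A} ∪→ {A,T}; cost 1
[col 2] TY: children T:{T}, Y:{A} ∪→ {A,T}; cost 1
[col 2] GKTY: children GK:{A,T}, TY:{A,T} ∩→ {A,T}; cost 0
per-site changes: [2, 2, 2]; total = 6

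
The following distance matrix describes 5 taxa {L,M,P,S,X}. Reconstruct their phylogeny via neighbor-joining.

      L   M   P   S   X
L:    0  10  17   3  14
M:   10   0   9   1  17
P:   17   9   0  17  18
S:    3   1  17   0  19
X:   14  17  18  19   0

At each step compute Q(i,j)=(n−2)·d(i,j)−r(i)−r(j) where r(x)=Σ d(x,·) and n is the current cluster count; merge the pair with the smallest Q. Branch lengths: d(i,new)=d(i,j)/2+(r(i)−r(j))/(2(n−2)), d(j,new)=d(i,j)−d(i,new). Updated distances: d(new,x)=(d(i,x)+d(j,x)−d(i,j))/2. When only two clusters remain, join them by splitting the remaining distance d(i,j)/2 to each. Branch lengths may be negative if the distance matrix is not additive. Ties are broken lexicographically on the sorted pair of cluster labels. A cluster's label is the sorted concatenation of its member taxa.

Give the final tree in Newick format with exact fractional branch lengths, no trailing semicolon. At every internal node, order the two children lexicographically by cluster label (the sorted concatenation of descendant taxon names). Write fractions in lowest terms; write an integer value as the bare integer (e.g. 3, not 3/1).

((((L:13/6,S:5/6):25/8,M:7/8):25/8,P:57/8):87/16,X:87/16)

iteration 1: select L,S (d=3, Q=-75); attach at lengths (13/6, 5/6); label the merged cluster LS
  updated: d(LS,M)=4, d(LS,P)=31/2, d(LS,X)=15
iteration 2: select LS,M (d=4, Q=-113/2); attach at lengths (25/8, 7/8); label the merged cluster LMS
  updated: d(LMS,P)=41/4, d(LMS,X)=14
iteration 3: select LMS,P (d=41/4, Q=-169/4); attach at lengths (25/8, 57/8); label the merged cluster LMPS
  updated: d(LMPS,X)=87/8
iteration 4: select LMPS,X (d=87/8); attach at lengths (87/16, 87/16); label the merged cluster LMPSX
final tree: ((((L:13/6,S:5/6):25/8,M:7/8):25/8,P:57/8):87/16,X:87/16)
total length: 225/8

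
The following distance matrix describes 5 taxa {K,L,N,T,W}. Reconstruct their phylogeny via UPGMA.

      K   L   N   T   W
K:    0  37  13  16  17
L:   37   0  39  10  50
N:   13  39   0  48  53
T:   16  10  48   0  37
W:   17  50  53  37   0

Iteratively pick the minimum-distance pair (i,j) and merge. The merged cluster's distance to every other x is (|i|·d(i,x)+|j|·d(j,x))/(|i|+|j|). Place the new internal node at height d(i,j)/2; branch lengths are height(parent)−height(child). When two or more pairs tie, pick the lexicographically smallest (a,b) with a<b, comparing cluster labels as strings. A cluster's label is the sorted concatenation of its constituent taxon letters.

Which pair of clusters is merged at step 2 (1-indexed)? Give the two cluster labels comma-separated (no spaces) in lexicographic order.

step 1: merge (L,T) at d=10; branch lengths L→5, T→5; new cluster LT
  updated: d(K,LT)=53/2, d(LT,N)=87/2, d(LT,W)=87/2
step 2: merge (K,N) at d=13; branch lengths K→13/2, N→13/2; new cluster KN
  updated: d(KN,LT)=35, d(KN,W)=35
step 3: merge (KN,LT) at d=35; branch lengths KN→11, LT→25/2; new cluster KLNT
  updated: d(KLNT,W)=157/4
step 4: merge (KLNT,W) at d=157/4; branch lengths KLNT→17/8, W→157/8; new cluster KLNTW
final tree: (((K:13/2,N:13/2):11,(L:5,T:5):25/2):17/8,W:157/8)
total length: 273/4

K,N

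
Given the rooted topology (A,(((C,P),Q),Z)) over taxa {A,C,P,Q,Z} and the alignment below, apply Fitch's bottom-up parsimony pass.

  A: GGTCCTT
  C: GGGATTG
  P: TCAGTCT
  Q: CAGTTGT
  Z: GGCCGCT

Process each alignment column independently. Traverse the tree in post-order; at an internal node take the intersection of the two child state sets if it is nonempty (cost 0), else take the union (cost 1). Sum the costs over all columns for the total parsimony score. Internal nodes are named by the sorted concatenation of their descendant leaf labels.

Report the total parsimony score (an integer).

CP@0: {G} ∪ {T} = {G,T} (union, +1)
CPQ@0: {G,T} ∪ {C} = {C,G,T} (union, +1)
CPQZ@0: {C,G,T} ∩ {G} = {G} (intersection, +0)
ACPQZ@0: {G} ∩ {G} = {G} (intersection, +0)
CP@1: {G} ∪ {C} = {C,G} (union, +1)
CPQ@1: {C,G} ∪ {A} = {A,C,G} (union, +1)
CPQZ@1: {A,C,G} ∩ {G} = {G} (intersection, +0)
ACPQZ@1: {G} ∩ {G} = {G} (intersection, +0)
CP@2: {G} ∪ {A} = {A,G} (union, +1)
CPQ@2: {A,G} ∩ {G} = {G} (intersection, +0)
CPQZ@2: {G} ∪ {C} = {C,G} (union, +1)
ACPQZ@2: {T} ∪ {C,G} = {C,G,T} (union, +1)
CP@3: {A} ∪ {G} = {A,G} (union, +1)
CPQ@3: {A,G} ∪ {T} = {A,G,T} (union, +1)
CPQZ@3: {A,G,T} ∪ {C} = {A,C,G,T} (union, +1)
ACPQZ@3: {C} ∩ {A,C,G,T} = {C} (intersection, +0)
CP@4: {T} ∩ {T} = {T} (intersection, +0)
CPQ@4: {T} ∩ {T} = {T} (intersection, +0)
CPQZ@4: {T} ∪ {G} = {G,T} (union, +1)
ACPQZ@4: {C} ∪ {G,T} = {C,G,T} (union, +1)
CP@5: {T} ∪ {C} = {C,T} (union, +1)
CPQ@5: {C,T} ∪ {G} = {C,G,T} (union, +1)
CPQZ@5: {C,G,T} ∩ {C} = {C} (intersection, +0)
ACPQZ@5: {T} ∪ {C} = {C,T} (union, +1)
CP@6: {G} ∪ {T} = {G,T} (union, +1)
CPQ@6: {G,T} ∩ {T} = {T} (intersection, +0)
CPQZ@6: {T} ∩ {T} = {T} (intersection, +0)
ACPQZ@6: {T} ∩ {T} = {T} (intersection, +0)
per-site changes: [2, 2, 3, 3, 2, 3, 1]; total = 16

16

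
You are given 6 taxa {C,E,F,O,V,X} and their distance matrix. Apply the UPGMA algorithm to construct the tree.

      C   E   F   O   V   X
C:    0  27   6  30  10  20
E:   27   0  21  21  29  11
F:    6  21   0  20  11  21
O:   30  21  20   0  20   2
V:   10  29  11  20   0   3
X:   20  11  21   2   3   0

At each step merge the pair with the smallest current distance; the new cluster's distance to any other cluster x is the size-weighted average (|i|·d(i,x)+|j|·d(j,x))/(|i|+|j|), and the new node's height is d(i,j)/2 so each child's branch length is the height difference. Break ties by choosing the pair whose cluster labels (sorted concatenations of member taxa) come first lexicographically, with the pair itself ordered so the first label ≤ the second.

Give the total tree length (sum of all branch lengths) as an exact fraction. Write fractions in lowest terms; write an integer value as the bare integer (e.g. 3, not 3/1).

step 1: merge (O,X) at d=2; branch lengths O→1, X→1; new cluster OX
  updated: d(C,OX)=25, d(E,OX)=16, d(F,OX)=41/2, d(OX,V)=23/2
step 2: merge (C,F) at d=6; branch lengths C→3, F→3; new cluster CF
  updated: d(CF,E)=24, d(CF,OX)=91/4, d(CF,V)=21/2
step 3: merge (CF,V) at d=21/2; branch lengths CF→9/4, V→21/4; new cluster CFV
  updated: d(CFV,E)=77/3, d(CFV,OX)=19
step 4: merge (E,OX) at d=16; branch lengths E→8, OX→7; new cluster EOX
  updated: d(CFV,EOX)=191/9
step 5: merge (CFV,EOX) at d=191/9; branch lengths CFV→193/36, EOX→47/18; new cluster CEFOVX
final tree: (((C:3,F:3):9/4,V:21/4):193/36,(E:8,(O:1,X:1):7):47/18)
total length: 1385/36

1385/36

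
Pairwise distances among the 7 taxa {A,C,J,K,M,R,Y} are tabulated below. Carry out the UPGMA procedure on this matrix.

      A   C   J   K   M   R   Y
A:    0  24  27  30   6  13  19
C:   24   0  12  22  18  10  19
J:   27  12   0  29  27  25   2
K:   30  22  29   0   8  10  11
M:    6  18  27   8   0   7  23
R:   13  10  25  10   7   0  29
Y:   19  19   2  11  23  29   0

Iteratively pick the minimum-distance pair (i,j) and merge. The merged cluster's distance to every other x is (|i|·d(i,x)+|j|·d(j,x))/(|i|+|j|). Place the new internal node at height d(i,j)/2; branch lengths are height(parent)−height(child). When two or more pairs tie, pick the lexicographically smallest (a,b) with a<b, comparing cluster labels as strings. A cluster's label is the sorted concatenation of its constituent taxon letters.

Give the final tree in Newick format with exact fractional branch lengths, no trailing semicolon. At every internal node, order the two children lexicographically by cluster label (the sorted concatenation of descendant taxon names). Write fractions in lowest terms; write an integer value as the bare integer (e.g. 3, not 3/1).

step 1: merge (J,Y) at d=2; branch lengths J→1, Y→1; new cluster JY
  updated: d(A,JY)=23, d(C,JY)=31/2, d(JY,K)=20, d(JY,M)=25, d(JY,R)=27
step 2: merge (A,M) at d=6; branch lengths A→3, M→3; new cluster AM
  updated: d(AM,C)=21, d(AM,JY)=24, d(AM,K)=19, d(AM,R)=10
step 3: merge (AM,R) at d=10; branch lengths AM→2, R→5; new cluster AMR
  updated: d(AMR,C)=52/3, d(AMR,JY)=25, d(AMR,K)=16
step 4: merge (C,JY) at d=31/2; branch lengths C→31/4, JY→27/4; new cluster CJY
  updated: d(AMR,CJY)=202/9, d(CJY,K)=62/3
step 5: merge (AMR,K) at d=16; branch lengths AMR→3, K→8; new cluster AKMR
  updated: d(AKMR,CJY)=22
step 6: merge (AKMR,CJY) at d=22; branch lengths AKMR→3, CJY→13/4; new cluster ACJKMRY
final tree: ((((A:3,M:3):2,R:5):3,K:8):3,(C:31/4,(J:1,Y:1):27/4):13/4)
total length: 187/4

((((A:3,M:3):2,R:5):3,K:8):3,(C:31/4,(J:1,Y:1):27/4):13/4)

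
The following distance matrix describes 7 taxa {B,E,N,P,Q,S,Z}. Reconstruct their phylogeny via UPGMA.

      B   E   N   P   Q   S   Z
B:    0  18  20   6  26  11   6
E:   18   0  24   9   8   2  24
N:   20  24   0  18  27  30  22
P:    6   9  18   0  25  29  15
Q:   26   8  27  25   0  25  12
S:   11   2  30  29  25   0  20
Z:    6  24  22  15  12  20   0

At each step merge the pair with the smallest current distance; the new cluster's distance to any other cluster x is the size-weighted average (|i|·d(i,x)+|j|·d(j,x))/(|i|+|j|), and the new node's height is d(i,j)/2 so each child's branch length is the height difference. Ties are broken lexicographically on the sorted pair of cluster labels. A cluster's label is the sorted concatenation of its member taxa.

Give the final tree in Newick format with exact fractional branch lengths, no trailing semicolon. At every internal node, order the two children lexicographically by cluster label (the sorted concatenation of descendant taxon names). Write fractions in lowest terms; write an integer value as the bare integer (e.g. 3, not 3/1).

step 1: merge (E,S) at d=2; branch lengths E→1, S→1; new cluster ES
  updated: d(B,ES)=29/2, d(ES,N)=27, d(ES,P)=19, d(ES,Q)=33/2, d(ES,Z)=22
step 2: merge (B,P) at d=6; branch lengths B→3, P→3; new cluster BP
  updated: d(BP,ES)=67/4, d(BP,N)=19, d(BP,Q)=51/2, d(BP,Z)=21/2
step 3: merge (BP,Z) at d=21/2; branch lengths BP→9/4, Z→21/4; new cluster BPZ
  updated: d(BPZ,ES)=37/2, d(BPZ,N)=20, d(BPZ,Q)=21
step 4: merge (ES,Q) at d=33/2; branch lengths ES→29/4, Q→33/4; new cluster EQS
  updated: d(BPZ,EQS)=58/3, d(EQS,N)=27
step 5: merge (BPZ,EQS) at d=58/3; branch lengths BPZ→53/12, EQS→17/12; new cluster BEPQSZ
  updated: d(BEPQSZ,N)=47/2
step 6: merge (BEPQSZ,N) at d=47/2; branch lengths BEPQSZ→25/12, N→47/4; new cluster BENPQSZ
final tree: ((((B:3,P:3):9/4,Z:21/4):53/12,((E:1,S:1):29/4,Q:33/4):17/12):25/12,N:47/4)
total length: 152/3

((((B:3,P:3):9/4,Z:21/4):53/12,((E:1,S:1):29/4,Q:33/4):17/12):25/12,N:47/4)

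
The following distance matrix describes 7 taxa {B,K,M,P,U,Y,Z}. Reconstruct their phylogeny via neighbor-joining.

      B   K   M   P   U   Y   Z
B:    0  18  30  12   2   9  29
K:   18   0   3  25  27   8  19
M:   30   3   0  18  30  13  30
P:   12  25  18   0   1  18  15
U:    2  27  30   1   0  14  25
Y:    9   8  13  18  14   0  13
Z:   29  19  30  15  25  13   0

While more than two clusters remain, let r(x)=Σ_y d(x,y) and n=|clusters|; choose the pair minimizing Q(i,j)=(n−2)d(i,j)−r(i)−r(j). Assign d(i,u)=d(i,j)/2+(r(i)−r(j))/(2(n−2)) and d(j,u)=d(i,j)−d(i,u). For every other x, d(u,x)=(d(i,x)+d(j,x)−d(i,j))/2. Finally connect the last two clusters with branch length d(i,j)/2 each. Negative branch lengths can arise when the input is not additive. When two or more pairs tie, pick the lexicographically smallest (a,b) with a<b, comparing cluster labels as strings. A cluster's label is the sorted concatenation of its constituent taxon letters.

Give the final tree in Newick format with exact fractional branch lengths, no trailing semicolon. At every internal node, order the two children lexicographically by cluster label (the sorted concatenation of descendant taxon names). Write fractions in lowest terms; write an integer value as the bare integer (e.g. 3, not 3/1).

1. join K+M (d=3, Q=-209) ⇒ KM; edges |K|=-9/10, |M|=39/10
  updated: d(B,KM)=45/2, d(KM,P)=20, d(KM,U)=27, d(KM,Y)=9, d(KM,Z)=23
2. join B+U (d=2, Q=-271/2) ⇒ BU; edges |B|=27/16, |U|=5/16
  updated: d(BU,KM)=95/4, d(BU,P)=11/2, d(BU,Y)=21/2, d(BU,Z)=26
3. join BU+P (d=11/2, Q=-431/4) ⇒ BPU; edges |BU|=95/24, |P|=37/24
  updated: d(BPU,KM)=153/8, d(BPU,Y)=23/2, d(BPU,Z)=71/4
4. join BPU+Z (d=71/4, Q=-533/8) ⇒ BPUZ; edges |BPU|=241/32, |Z|=327/32
  updated: d(BPUZ,KM)=195/16, d(BPUZ,Y)=27/8
5. join BPUZ+KM (d=195/16, Q=-393/16) ⇒ BKMPUZ; edges |BPUZ|=105/32, |KM|=285/32
  updated: d(BKMPUZ,Y)=3/32
6. join BKMPUZ+Y (d=3/32) ⇒ BKMPUYZ; edges |BKMPUZ|=3/64, |Y|=3/64
final tree: (((((B:27/16,U:5/16):95/24,P:37/24):241/32,Z:327/32):105/32,(K:-9/10,M:39/10):285/32):3/64,Y:3/64)
total length: 1297/32

(((((B:27/16,U:5/16):95/24,P:37/24):241/32,Z:327/32):105/32,(K:-9/10,M:39/10):285/32):3/64,Y:3/64)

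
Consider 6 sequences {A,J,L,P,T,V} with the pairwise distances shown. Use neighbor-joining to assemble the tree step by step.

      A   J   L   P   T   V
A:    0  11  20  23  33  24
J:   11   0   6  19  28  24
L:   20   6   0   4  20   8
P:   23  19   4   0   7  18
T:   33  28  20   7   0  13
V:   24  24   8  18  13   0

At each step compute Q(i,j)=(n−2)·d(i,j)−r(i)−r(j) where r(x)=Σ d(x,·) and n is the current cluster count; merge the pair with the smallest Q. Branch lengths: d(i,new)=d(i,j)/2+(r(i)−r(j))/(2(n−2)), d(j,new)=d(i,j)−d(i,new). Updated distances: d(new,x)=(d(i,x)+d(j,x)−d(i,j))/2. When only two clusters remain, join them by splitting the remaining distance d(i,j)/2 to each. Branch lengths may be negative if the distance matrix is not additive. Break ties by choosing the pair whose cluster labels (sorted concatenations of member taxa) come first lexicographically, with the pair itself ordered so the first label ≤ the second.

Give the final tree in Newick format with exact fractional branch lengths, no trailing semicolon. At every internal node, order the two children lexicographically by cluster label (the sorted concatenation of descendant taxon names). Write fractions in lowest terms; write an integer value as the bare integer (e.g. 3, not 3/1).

1. join A+J (d=11, Q=-155) ⇒ AJ; edges |A|=67/8, |J|=21/8
  updated: d(AJ,L)=15/2, d(AJ,P)=31/2, d(AJ,T)=25, d(AJ,V)=37/2
2. join P+T (d=7, Q=-177/2) ⇒ PT; edges |P|=1/12, |T|=83/12
  updated: d(AJ,PT)=67/4, d(L,PT)=17/2, d(PT,V)=12
3. join AJ+L (d=15/2, Q=-207/4) ⇒ AJL; edges |AJ|=135/16, |L|=-15/16
  updated: d(AJL,PT)=71/8, d(AJL,V)=19/2
4. join AJL+PT (d=71/8, Q=-243/8) ⇒ AJLPT; edges |AJL|=51/16, |PT|=91/16
  updated: d(AJLPT,V)=101/16
5. join AJLPT+V (d=101/16) ⇒ AJLPTV; edges |AJLPT|=101/32, |V|=101/32
final tree: ((((A:67/8,J:21/8):135/16,L:-15/16):51/16,(P:1/12,T:83/12):91/16):101/32,V:101/32)
total length: 651/16

((((A:67/8,J:21/8):135/16,L:-15/16):51/16,(P:1/12,T:83/12):91/16):101/32,V:101/32)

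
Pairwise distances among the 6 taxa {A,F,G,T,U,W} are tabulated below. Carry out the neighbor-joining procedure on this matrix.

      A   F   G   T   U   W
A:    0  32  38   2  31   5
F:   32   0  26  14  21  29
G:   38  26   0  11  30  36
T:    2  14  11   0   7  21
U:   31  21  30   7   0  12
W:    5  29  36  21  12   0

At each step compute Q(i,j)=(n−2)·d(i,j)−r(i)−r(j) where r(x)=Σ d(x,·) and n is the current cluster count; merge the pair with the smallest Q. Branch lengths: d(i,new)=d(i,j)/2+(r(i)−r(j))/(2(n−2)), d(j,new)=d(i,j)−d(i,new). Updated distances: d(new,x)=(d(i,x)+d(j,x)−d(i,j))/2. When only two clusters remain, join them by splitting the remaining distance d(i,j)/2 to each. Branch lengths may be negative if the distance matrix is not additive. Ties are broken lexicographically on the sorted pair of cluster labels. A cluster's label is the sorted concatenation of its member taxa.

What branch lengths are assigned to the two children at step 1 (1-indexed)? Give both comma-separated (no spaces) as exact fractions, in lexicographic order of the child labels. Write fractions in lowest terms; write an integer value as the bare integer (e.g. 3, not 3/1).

25/8,15/8

1. join A+W (d=5, Q=-191) ⇒ AW; edges |A|=25/8, |W|=15/8
  updated: d(AW,F)=28, d(AW,G)=69/2, d(AW,T)=9, d(AW,U)=19
2. join F+G (d=26, Q=-225/2) ⇒ FG; edges |F|=131/12, |G|=181/12
  updated: d(AW,FG)=73/4, d(FG,T)=-1/2, d(FG,U)=25/2
3. join AW+U (d=19, Q=-187/4) ⇒ AUW; edges |AW|=183/16, |U|=121/16
  updated: d(AUW,FG)=47/8, d(AUW,T)=-3/2
4. join AUW+FG (d=47/8, Q=-31/8) ⇒ AFGUW; edges |AUW|=39/16, |FG|=55/16
  updated: d(AFGUW,T)=-63/16
5. join AFGUW+T (d=-63/16) ⇒ AFGTUW; edges |AFGUW|=-63/32, |T|=-63/32
final tree: ((((A:25/8,W:15/8):183/16,U:121/16):39/16,(F:131/12,G:181/12):55/16):-63/32,T:-63/32)
total length: 831/16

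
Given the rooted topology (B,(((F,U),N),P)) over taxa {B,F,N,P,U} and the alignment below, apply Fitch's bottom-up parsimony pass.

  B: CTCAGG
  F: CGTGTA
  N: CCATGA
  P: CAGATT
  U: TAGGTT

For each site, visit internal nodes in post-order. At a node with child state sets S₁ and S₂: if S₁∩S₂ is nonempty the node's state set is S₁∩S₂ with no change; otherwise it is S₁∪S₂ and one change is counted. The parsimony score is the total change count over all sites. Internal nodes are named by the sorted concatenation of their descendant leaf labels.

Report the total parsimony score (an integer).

[col 0] FU: children F:{C}, U:{T} ∪→ {C,T}; cost 1
[col 0] FNU: children FU:{C,T}, N:{C} ∩→ {C}; cost 0
[col 0] FNPU: children FNU:{C}, P:{C} ∩→ {C}; cost 0
[col 0] BFNPU: children B:{C}, FNPU:{C} ∩→ {C}; cost 0
[col 1] FU: children F:{G}, U:{A} ∪→ {A,G}; cost 1
[col 1] FNU: children FU:{A,G}, N:{C} ∪→ {A,C,G}; cost 1
[col 1] FNPU: children FNU:{A,C,G}, P:{A} ∩→ {A}; cost 0
[col 1] BFNPU: children B:{T}, FNPU:{A} ∪→ {A,T}; cost 1
[col 2] FU: children F:{T}, U:{G} ∪→ {G,T}; cost 1
[col 2] FNU: children FU:{G,T}, N:{A} ∪→ {A,G,T}; cost 1
[col 2] FNPU: children FNU:{A,G,T}, P:{G} ∩→ {G}; cost 0
[col 2] BFNPU: children B:{C}, FNPU:{G} ∪→ {C,G}; cost 1
[col 3] FU: children F:{G}, U:{G} ∩→ {G}; cost 0
[col 3] FNU: children FU:{G}, N:{T} ∪→ {G,T}; cost 1
[col 3] FNPU: children FNU:{G,T}, P:{A} ∪→ {A,G,T}; cost 1
[col 3] BFNPU: children B:{A}, FNPU:{A,G,T} ∩→ {A}; cost 0
[col 4] FU: children F:{T}, U:{T} ∩→ {T}; cost 0
[col 4] FNU: children FU:{T}, N:{G} ∪→ {G,T}; cost 1
[col 4] FNPU: children FNU:{G,T}, P:{T} ∩→ {T}; cost 0
[col 4] BFNPU: children B:{G}, FNPU:{T} ∪→ {G,T}; cost 1
[col 5] FU: children F:{A}, U:{T} ∪→ {A,T}; cost 1
[col 5] FNU: children FU:{A,T}, N:{A} ∩→ {A}; cost 0
[col 5] FNPU: children FNU:{A}, P:{T} ∪→ {A,T}; cost 1
[col 5] BFNPU: children B:{G}, FNPU:{A,T} ∪→ {A,G,T}; cost 1
per-site changes: [1, 3, 3, 2, 2, 3]; total = 14

14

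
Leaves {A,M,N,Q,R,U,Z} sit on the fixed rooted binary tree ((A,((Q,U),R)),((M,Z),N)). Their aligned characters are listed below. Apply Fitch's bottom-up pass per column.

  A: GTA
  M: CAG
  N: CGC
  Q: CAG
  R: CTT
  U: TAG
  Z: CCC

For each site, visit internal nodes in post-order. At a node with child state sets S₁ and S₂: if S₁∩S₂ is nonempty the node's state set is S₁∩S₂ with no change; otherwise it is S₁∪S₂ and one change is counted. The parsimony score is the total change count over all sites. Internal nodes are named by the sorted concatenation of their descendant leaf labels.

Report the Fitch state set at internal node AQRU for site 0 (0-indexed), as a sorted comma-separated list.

site 0, node QU: Q={C} ∪ U={T} → {C,T} (+1)
site 0, node QRU: QU={C,T} ∩ R={C} → {C} (+0)
site 0, node AQRU: A={G} ∪ QRU={C} → {C,G} (+1)
site 0, node MZ: M={C} ∩ Z={C} → {C} (+0)
site 0, node MNZ: MZ={C} ∩ N={C} → {C} (+0)
site 0, node AMNQRUZ: AQRU={C,G} ∩ MNZ={C} → {C} (+0)
site 1, node QU: Q={A} ∩ U={A} → {A} (+0)
site 1, node QRU: QU={A} ∪ R={T} → {A,T} (+1)
site 1, node AQRU: A={T} ∩ QRU={A,T} → {T} (+0)
site 1, node MZ: M={A} ∪ Z={C} → {A,C} (+1)
site 1, node MNZ: MZ={A,C} ∪ N={G} → {A,C,G} (+1)
site 1, node AMNQRUZ: AQRU={T} ∪ MNZ={A,C,G} → {A,C,G,T} (+1)
site 2, node QU: Q={G} ∩ U={G} → {G} (+0)
site 2, node QRU: QU={G} ∪ R={T} → {G,T} (+1)
site 2, node AQRU: A={A} ∪ QRU={G,T} → {A,G,T} (+1)
site 2, node MZ: M={G} ∪ Z={C} → {C,G} (+1)
site 2, node MNZ: MZ={C,G} ∩ N={C} → {C} (+0)
site 2, node AMNQRUZ: AQRU={A,G,T} ∪ MNZ={C} → {A,C,G,T} (+1)
per-site changes: [2, 4, 4]; total = 10

C,G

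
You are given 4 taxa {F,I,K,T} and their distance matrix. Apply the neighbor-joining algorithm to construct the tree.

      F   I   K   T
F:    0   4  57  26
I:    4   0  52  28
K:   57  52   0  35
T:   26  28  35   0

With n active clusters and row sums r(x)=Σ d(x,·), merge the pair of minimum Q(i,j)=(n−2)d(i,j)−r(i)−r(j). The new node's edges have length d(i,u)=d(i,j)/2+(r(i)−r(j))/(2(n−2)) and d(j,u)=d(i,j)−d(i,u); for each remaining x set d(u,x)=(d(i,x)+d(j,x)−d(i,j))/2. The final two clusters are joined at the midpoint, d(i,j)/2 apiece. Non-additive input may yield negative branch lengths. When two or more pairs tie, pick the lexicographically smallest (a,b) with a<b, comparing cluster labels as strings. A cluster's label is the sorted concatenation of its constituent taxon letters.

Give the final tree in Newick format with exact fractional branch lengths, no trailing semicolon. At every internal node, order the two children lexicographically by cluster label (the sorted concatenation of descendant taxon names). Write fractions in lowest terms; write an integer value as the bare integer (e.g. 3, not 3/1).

1. join F+I (d=4, Q=-163) ⇒ FI; edges |F|=11/4, |I|=5/4
  updated: d(FI,K)=105/2, d(FI,T)=25
2. join FI+K (d=105/2, Q=-225/2) ⇒ FIK; edges |FI|=85/4, |K|=125/4
  updated: d(FIK,T)=15/4
3. join FIK+T (d=15/4) ⇒ FIKT; edges |FIK|=15/8, |T|=15/8
final tree: (((F:11/4,I:5/4):85/4,K:125/4):15/8,T:15/8)
total length: 241/4

(((F:11/4,I:5/4):85/4,K:125/4):15/8,T:15/8)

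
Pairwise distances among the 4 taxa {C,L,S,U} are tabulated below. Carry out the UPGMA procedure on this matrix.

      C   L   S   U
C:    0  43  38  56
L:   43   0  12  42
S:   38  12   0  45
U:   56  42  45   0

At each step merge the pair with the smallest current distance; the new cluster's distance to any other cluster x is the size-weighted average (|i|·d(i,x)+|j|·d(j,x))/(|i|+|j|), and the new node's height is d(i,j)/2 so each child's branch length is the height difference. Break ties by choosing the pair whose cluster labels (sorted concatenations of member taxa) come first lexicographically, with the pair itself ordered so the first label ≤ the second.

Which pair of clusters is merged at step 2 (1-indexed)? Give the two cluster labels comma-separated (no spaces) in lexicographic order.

C,LS

iteration 1: select L,S (d=12); attach at lengths (6, 6); label the merged cluster LS
  updated: d(C,LS)=81/2, d(LS,U)=87/2
iteration 2: select C,LS (d=81/2); attach at lengths (81/4, 57/4); label the merged cluster CLS
  updated: d(CLS,U)=143/3
iteration 3: select CLS,U (d=143/3); attach at lengths (43/12, 143/6); label the merged cluster CLSU
final tree: ((C:81/4,(L:6,S:6):57/4):43/12,U:143/6)
total length: 887/12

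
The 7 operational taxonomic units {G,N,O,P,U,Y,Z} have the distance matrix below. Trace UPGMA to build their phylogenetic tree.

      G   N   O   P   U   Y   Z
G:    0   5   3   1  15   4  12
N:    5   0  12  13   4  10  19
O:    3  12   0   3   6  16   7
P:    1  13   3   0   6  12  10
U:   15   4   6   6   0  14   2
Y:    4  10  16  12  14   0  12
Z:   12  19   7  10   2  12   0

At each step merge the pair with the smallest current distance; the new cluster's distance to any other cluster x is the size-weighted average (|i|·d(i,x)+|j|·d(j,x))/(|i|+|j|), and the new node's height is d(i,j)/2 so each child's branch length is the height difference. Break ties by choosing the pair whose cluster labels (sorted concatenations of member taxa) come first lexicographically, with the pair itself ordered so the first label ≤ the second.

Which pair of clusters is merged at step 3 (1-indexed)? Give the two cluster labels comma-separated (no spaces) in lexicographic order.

GP,O

step 1: merge (G,P) at d=1; branch lengths G→1/2, P→1/2; new cluster GP
  updated: d(GP,N)=9, d(GP,O)=3, d(GP,U)=21/2, d(GP,Y)=8, d(GP,Z)=11
step 2: merge (U,Z) at d=2; branch lengths U→1, Z→1; new cluster UZ
  updated: d(GP,UZ)=43/4, d(N,UZ)=23/2, d(O,UZ)=13/2, d(UZ,Y)=13
step 3: merge (GP,O) at d=3; branch lengths GP→1, O→3/2; new cluster GOP
  updated: d(GOP,N)=10, d(GOP,UZ)=28/3, d(GOP,Y)=32/3
step 4: merge (GOP,UZ) at d=28/3; branch lengths GOP→19/6, UZ→11/3; new cluster GOPUZ
  updated: d(GOPUZ,N)=53/5, d(GOPUZ,Y)=58/5
step 5: merge (N,Y) at d=10; branch lengths N→5, Y→5; new cluster NY
  updated: d(GOPUZ,NY)=111/10
step 6: merge (GOPUZ,NY) at d=111/10; branch lengths GOPUZ→53/60, NY→11/20; new cluster GNOPUYZ
final tree: ((((G:1/2,P:1/2):1,O:3/2):19/6,(U:1,Z:1):11/3):53/60,(N:5,Y:5):11/20)
total length: 713/30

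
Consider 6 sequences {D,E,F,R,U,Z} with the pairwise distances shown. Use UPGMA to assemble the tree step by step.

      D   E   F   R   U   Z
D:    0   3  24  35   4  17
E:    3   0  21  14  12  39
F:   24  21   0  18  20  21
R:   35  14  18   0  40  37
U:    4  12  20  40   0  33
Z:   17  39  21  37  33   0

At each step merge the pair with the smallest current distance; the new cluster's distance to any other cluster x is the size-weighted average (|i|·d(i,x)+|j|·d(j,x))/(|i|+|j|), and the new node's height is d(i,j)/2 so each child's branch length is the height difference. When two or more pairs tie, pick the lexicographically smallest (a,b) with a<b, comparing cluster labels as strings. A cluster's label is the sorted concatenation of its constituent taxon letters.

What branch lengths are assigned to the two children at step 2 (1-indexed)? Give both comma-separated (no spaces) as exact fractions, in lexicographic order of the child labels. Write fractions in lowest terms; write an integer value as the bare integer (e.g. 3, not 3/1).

5/2,4

1. join D+E (d=3) ⇒ DE; edges |D|=3/2, |E|=3/2
  updated: d(DE,F)=45/2, d(DE,R)=49/2, d(DE,U)=8, d(DE,Z)=28
2. join DE+U (d=8) ⇒ DEU; edges |DE|=5/2, |U|=4
  updated: d(DEU,F)=65/3, d(DEU,R)=89/3, d(DEU,Z)=89/3
3. join F+R (d=18) ⇒ FR; edges |F|=9, |R|=9
  updated: d(DEU,FR)=77/3, d(FR,Z)=29
4. join DEU+FR (d=77/3) ⇒ DEFRU; edges |DEU|=53/6, |FR|=23/6
  updated: d(DEFRU,Z)=147/5
5. join DEFRU+Z (d=147/5) ⇒ DEFRUZ; edges |DEFRU|=28/15, |Z|=147/10
final tree: ((((D:3/2,E:3/2):5/2,U:4):53/6,(F:9,R:9):23/6):28/15,Z:147/10)
total length: 851/15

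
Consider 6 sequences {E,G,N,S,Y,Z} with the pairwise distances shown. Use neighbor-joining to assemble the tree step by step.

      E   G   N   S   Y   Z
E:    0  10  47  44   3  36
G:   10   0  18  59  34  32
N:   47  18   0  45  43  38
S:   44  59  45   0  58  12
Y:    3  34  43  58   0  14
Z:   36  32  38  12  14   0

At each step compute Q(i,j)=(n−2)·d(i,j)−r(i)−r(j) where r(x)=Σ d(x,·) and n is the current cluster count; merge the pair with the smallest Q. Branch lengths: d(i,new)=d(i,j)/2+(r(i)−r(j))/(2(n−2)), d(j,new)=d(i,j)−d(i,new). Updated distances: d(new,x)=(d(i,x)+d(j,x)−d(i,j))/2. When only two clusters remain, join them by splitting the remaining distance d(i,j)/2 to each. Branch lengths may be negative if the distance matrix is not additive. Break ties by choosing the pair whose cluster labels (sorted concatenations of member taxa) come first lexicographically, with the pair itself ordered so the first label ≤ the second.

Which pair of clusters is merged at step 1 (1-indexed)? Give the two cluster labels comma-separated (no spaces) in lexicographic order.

S,Z

iteration 1: select S,Z (d=12, Q=-302); attach at lengths (67/4, -19/4); label the merged cluster SZ
  updated: d(E,SZ)=34, d(G,SZ)=79/2, d(N,SZ)=71/2, d(SZ,Y)=30
iteration 2: select E,Y (d=3, Q=-195); attach at lengths (-7/6, 25/6); label the merged cluster EY
  updated: d(EY,G)=41/2, d(EY,N)=87/2, d(EY,SZ)=61/2
iteration 3: select EY,SZ (d=61/2, Q=-139); attach at lengths (25/2, 18); label the merged cluster ESYZ
  updated: d(ESYZ,G)=59/4, d(ESYZ,N)=97/4
iteration 4: select ESYZ,G (d=59/4, Q=-57); attach at lengths (21/2, 17/4); label the merged cluster EGSYZ
  updated: d(EGSYZ,N)=55/4
iteration 5: select EGSYZ,N (d=55/4); attach at lengths (55/8, 55/8); label the merged cluster EGNSYZ
final tree: ((((E:-7/6,Y:25/6):25/2,(S:67/4,Z:-19/4):18):21/2,G:17/4):55/8,N:55/8)
total length: 74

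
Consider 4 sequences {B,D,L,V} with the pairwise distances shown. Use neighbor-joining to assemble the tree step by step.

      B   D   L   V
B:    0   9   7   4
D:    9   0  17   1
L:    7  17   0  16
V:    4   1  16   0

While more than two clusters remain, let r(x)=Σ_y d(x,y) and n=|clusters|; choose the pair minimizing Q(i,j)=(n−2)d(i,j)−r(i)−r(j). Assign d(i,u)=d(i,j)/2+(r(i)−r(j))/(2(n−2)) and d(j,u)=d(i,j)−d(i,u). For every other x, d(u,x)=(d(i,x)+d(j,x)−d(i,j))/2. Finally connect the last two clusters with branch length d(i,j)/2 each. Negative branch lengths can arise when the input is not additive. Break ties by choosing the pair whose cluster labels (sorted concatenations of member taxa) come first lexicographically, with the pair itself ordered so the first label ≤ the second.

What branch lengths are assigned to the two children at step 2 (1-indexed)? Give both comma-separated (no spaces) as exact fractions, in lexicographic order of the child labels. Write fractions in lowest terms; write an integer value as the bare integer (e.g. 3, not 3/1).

step 1: merge (B,L) at d=7, Q=-46; branch lengths B→-3/2, L→17/2; new cluster BL
  updated: d(BL,D)=19/2, d(BL,V)=13/2
step 2: merge (BL,D) at d=19/2, Q=-17; branch lengths BL→15/2, D→2; new cluster BDL
  updated: d(BDL,V)=-1
step 3: merge (BDL,V) at d=-1; branch lengths BDL→-1/2, V→-1/2; new cluster BDLV
final tree: (((B:-3/2,L:17/2):15/2,D:2):-1/2,V:-1/2)
total length: 31/2

15/2,2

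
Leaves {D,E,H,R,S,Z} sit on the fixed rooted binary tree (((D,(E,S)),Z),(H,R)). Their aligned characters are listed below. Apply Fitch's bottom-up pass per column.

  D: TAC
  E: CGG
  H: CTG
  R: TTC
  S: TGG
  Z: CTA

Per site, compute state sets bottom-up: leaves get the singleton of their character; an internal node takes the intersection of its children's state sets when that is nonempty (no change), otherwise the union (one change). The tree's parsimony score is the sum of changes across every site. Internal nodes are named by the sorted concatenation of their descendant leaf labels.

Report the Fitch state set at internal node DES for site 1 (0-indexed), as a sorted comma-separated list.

ES@0: {C} ∪ {T} = {C,T} (union, +1)
DES@0: {T} ∩ {C,T} = {T} (intersection, +0)
DESZ@0: {T} ∪ {C} = {C,T} (union, +1)
HR@0: {C} ∪ {T} = {C,T} (union, +1)
DEHRSZ@0: {C,T} ∩ {C,T} = {C,T} (intersection, +0)
ES@1: {G} ∩ {G} = {G} (intersection, +0)
DES@1: {A} ∪ {G} = {A,G} (union, +1)
DESZ@1: {A,G} ∪ {T} = {A,G,T} (union, +1)
HR@1: {T} ∩ {T} = {T} (intersection, +0)
DEHRSZ@1: {A,G,T} ∩ {T} = {T} (intersection, +0)
ES@2: {G} ∩ {G} = {G} (intersection, +0)
DES@2: {C} ∪ {G} = {C,G} (union, +1)
DESZ@2: {C,G} ∪ {A} = {A,C,G} (union, +1)
HR@2: {G} ∪ {C} = {C,G} (union, +1)
DEHRSZ@2: {A,C,G} ∩ {C,G} = {C,G} (intersection, +0)
per-site changes: [3, 2, 3]; total = 8

A,G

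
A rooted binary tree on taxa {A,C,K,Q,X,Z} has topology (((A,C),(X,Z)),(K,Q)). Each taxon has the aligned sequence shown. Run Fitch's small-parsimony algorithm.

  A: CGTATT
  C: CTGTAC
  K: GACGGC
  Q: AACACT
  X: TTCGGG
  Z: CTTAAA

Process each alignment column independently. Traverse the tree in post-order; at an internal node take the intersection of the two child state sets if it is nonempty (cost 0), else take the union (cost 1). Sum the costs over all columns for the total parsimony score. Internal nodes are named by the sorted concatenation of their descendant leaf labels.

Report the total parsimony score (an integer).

19

AC@0: {C} ∩ {C} = {C} (intersection, +0)
XZ@0: {T} ∪ {C} = {C,T} (union, +1)
ACXZ@0: {C} ∩ {C,T} = {C} (intersection, +0)
KQ@0: {G} ∪ {A} = {A,G} (union, +1)
ACKQXZ@0: {C} ∪ {A,G} = {A,C,G} (union, +1)
AC@1: {G} ∪ {T} = {G,T} (union, +1)
XZ@1: {T} ∩ {T} = {T} (intersection, +0)
ACXZ@1: {G,T} ∩ {T} = {T} (intersection, +0)
KQ@1: {A} ∩ {A} = {A} (intersection, +0)
ACKQXZ@1: {T} ∪ {A} = {A,T} (union, +1)
AC@2: {T} ∪ {G} = {G,T} (union, +1)
XZ@2: {C} ∪ {T} = {C,T} (union, +1)
ACXZ@2: {G,T} ∩ {C,T} = {T} (intersection, +0)
KQ@2: {C} ∩ {C} = {C} (intersection, +0)
ACKQXZ@2: {T} ∪ {C} = {C,T} (union, +1)
AC@3: {A} ∪ {T} = {A,T} (union, +1)
XZ@3: {G} ∪ {A} = {A,G} (union, +1)
ACXZ@3: {A,T} ∩ {A,G} = {A} (intersection, +0)
KQ@3: {G} ∪ {A} = {A,G} (union, +1)
ACKQXZ@3: {A} ∩ {A,G} = {A} (intersection, +0)
AC@4: {T} ∪ {A} = {A,T} (union, +1)
XZ@4: {G} ∪ {A} = {A,G} (union, +1)
ACXZ@4: {A,T} ∩ {A,G} = {A} (intersection, +0)
KQ@4: {G} ∪ {C} = {C,G} (union, +1)
ACKQXZ@4: {A} ∪ {C,G} = {A,C,G} (union, +1)
AC@5: {T} ∪ {C} = {C,T} (union, +1)
XZ@5: {G} ∪ {A} = {A,G} (union, +1)
ACXZ@5: {C,T} ∪ {A,G} = {A,C,G,T} (union, +1)
KQ@5: {C} ∪ {T} = {C,T} (union, +1)
ACKQXZ@5: {A,C,G,T} ∩ {C,T} = {C,T} (intersection, +0)
per-site changes: [3, 2, 3, 3, 4, 4]; total = 19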